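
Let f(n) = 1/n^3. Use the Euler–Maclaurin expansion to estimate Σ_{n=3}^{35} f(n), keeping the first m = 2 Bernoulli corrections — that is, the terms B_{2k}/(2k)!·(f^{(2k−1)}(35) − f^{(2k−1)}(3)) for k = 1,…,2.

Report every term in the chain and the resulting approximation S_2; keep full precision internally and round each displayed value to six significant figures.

S_2 ≈ 0.0766495

Integral: ∫_3^35 1/x^3 dx = 0.0551474.
Endpoint term: (f(3) + f(35))/2 = (0.0370370 + 2.33236e-05)/2 = 0.0185302.
So far: 0.0736776.
k=1: B_{2}/(2)! × [f^{(1)}(35) − f^{(1)}(3)] = 1/12 × (-1.99917e-06 − (-0.0370370)) = 0.00308625.
Partial sum through k=1: 0.0767638.
k=2: B_{4}/(4)! × [f^{(3)}(35) − f^{(3)}(3)] = −1/720 × (-3.26395e-08 − (-0.0823045)) = -0.000114312.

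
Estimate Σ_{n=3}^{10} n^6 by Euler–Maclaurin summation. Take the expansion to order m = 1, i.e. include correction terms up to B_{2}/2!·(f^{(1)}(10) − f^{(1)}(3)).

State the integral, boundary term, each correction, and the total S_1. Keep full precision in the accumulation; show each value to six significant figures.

S_1 ≈ 1.97850e+06

∫_3^10 x^6 dx evaluates to 1.42826e+06.
½[f(3) + f(10)] = ½[729.000 + 1.00000e+06] = 500364.
So far: 1.92862e+06.
Order-1 term: 1/12 · (600000 − 1458.00) = 49878.5.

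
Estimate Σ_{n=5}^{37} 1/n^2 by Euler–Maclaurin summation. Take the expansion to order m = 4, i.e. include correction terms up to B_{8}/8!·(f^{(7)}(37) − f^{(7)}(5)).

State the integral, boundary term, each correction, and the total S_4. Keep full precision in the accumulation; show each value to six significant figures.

∫_5^37 1/x^2 dx evaluates to 0.172973.
Endpoint term: (f(5) + f(37))/2 = (0.0400000 + 0.000730460)/2 = 0.0203652.
So far: 0.193338.
Correction k=1: B_{2}/2! · (f^{(1)}(37) − f^{(1)}(5)) = 1/12 · (-3.94843e-05 − (-0.0160000)) = 0.00133004.
Partial sum through k=1: 0.194668.
Correction k=2: B_{4}/4! · (f^{(3)}(37) − f^{(3)}(5)) = −1/720 · (-3.46101e-07 − (-0.00768000)) = -1.06662e-05.
Partial sum through k=2: 0.194658.
Correction k=3: B_{6}/6! · (f^{(5)}(37) − f^{(5)}(5)) = 1/30240 · (-7.58439e-09 − (-0.00921600)) = 3.04762e-07.
Partial sum through k=3: 0.194658.
Correction k=4: B_{8}/8! · (f^{(7)}(37) − f^{(7)}(5)) = −1/1209600 · (-3.10245e-10 − (-0.0206438)) = -1.70667e-08.

S_4 ≈ 0.194658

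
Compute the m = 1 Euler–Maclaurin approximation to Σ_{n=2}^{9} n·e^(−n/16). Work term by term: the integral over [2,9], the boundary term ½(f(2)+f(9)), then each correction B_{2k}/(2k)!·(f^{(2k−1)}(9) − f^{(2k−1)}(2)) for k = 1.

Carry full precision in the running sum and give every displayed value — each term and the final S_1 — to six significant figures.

S_1 ≈ 29.6489

The integral term ∫_2^9 x·e^(−x/16) dx = 26.2460.
½[f(2) + f(9)] = ½[1.76499 + 5.12805] = 3.44652.
Integral + boundary = 29.6925.
Correction k=1: B_{2}/2! · (f^{(1)}(9) − f^{(1)}(2)) = 1/12 · (0.249280 − 0.772185) = -0.0435754.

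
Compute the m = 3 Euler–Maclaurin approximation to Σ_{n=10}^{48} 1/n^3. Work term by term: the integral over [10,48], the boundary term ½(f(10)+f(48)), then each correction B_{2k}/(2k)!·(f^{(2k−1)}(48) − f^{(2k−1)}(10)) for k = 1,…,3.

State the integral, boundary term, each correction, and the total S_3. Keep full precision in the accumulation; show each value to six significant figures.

S_3 ≈ 0.00531238

The integral term ∫_10^48 1/x^3 dx = 0.00478299.
Boundary: ½(f(10) + f(48)) = ½(0.00100000 + 9.04225e-06) = 0.000504521.
Integral + boundary = 0.00528751.
Correction k=1: B_{2}/2! · (f^{(1)}(48) − f^{(1)}(10)) = 1/12 · (-5.65140e-07 − (-0.000300000)) = 2.49529e-05.
Running total after k=1: 0.00531246.
Correction k=2: B_{4}/4! · (f^{(3)}(48) − f^{(3)}(10)) = −1/720 · (-4.90573e-09 − (-6.00000e-05)) = -8.33265e-08.
Running total after k=2: 0.00531238.
Correction k=3: B_{6}/6! · (f^{(5)}(48) − f^{(5)}(10)) = 1/30240 · (-8.94274e-11 − (-2.52000e-05)) = 8.33330e-10.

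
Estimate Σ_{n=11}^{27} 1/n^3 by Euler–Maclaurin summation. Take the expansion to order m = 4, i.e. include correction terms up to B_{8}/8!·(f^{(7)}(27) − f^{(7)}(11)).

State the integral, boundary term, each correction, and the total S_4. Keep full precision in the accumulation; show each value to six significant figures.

Integral: ∫_11^27 1/x^3 dx = 0.00344636.
½[f(11) + f(27)] = ½[0.000751315 + 5.08053e-05] = 0.000401060.
Integral + boundary = 0.00384742.
Order-1 term: 1/12 · (-5.64503e-06 − (-0.000204904)) = 1.66049e-05.
After k=1: 0.00386403.
Order-2 term: −1/720 · (-1.54870e-07 − (-3.38684e-05)) = -4.68244e-08.
After k=2: 0.00386398.
Order-3 term: 1/30240 · (-8.92258e-09 − (-1.17560e-05)) = 3.88461e-10.
After k=3: 0.00386398.
Order-4 term: −1/1209600 · (-8.81242e-10 − (-6.99530e-06)) = -5.78242e-12.

S_4 ≈ 0.00386398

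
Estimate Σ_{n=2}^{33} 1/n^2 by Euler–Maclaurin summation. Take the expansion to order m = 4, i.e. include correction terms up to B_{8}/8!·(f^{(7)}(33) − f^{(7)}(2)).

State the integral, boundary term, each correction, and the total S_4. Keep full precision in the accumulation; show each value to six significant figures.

The integral term ∫_2^33 1/x^2 dx = 0.469697.
Boundary: ½(f(2) + f(33)) = ½(0.250000 + 0.000918274) = 0.125459.
Integral + boundary = 0.595156.
Order-1 term: 1/12 · (-5.56529e-05 − (-0.250000)) = 0.0208287.
Running total after k=1: 0.615985.
Order-2 term: −1/720 · (-6.13256e-07 − (-0.750000)) = -0.00104167.
Running total after k=2: 0.614943.
Order-3 term: 1/30240 · (-1.68941e-08 − (-5.62500)) = 0.000186012.
Running total after k=3: 0.615129.
Order-4 term: −1/1209600 · (-8.68750e-10 − (-78.7500)) = -6.51042e-05.

S_4 ≈ 0.615064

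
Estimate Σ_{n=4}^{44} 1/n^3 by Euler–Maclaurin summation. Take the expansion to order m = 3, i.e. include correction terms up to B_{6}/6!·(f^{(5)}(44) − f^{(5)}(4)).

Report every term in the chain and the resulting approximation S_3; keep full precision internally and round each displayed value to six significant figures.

S_3 ≈ 0.0397675

Integral: ∫_4^44 1/x^3 dx = 0.0309917.
½[f(4) + f(44)] = ½[0.0156250 + 1.17393e-05] = 0.00781837.
So far: 0.0388101.
k=1: B_{2}/(2)! × [f^{(1)}(44) − f^{(1)}(4)] = 1/12 × (-8.00406e-07 − (-0.0117188)) = 0.000976496.
Partial sum through k=1: 0.0397866.
k=2: B_{4}/(4)! × [f^{(3)}(44) − f^{(3)}(4)] = −1/720 × (-8.26866e-09 − (-0.0146484)) = -2.03450e-05.
Partial sum through k=2: 0.0397663.
k=3: B_{6}/(6)! × [f^{(5)}(44) − f^{(5)}(4)] = 1/30240 × (-1.79382e-10 − (-0.0384521)) = 1.27157e-06.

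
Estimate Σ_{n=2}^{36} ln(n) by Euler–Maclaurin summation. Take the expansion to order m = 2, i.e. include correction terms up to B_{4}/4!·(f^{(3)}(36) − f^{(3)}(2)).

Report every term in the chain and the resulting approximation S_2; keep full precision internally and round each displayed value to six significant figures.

Integral: ∫_2^36 ln(x) dx = 93.6204.
½[f(2) + f(36)] = ½[0.693147 + 3.58352] = 2.13833.
So far: 95.7587.
Correction k=1: B_{2}/2! · (f^{(1)}(36) − f^{(1)}(2)) = 1/12 · (0.0277778 − 0.500000) = -0.0393519.
Running total after k=1: 95.7194.
Correction k=2: B_{4}/4! · (f^{(3)}(36) − f^{(3)}(2)) = −1/720 · (4.28669e-05 − 0.250000) = 0.000347163.

S_2 ≈ 95.7197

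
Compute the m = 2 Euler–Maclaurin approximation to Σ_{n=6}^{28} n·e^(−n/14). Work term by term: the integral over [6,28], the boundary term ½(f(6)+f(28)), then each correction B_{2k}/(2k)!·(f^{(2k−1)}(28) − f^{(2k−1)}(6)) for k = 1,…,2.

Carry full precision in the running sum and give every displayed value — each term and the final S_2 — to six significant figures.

S_2 ≈ 106.633

Integral: ∫_6^28 x·e^(−x/14) dx = 102.826.
Boundary: ½(f(6) + f(28)) = ½(3.90863 + 3.78939) = 3.84901.
So far: 106.675.
Correction k=1: B_{2}/2! · (f^{(1)}(28) − f^{(1)}(6)) = 1/12 · (-0.135335 − 0.372251) = -0.0422988.
After k=1: 106.633.
Correction k=2: B_{4}/4! · (f^{(3)}(28) − f^{(3)}(6)) = −1/720 · (0.000690486 − 0.00854658) = 1.09112e-05.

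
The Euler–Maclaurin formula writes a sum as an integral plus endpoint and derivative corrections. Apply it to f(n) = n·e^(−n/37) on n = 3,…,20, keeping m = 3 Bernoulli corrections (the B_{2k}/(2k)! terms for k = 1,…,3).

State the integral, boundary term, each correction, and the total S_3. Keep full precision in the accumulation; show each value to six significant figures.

∫_3^20 x·e^(−x/37) dx evaluates to 136.384.
Boundary: ½(f(3) + f(20)) = ½(2.76636 + 11.6487) = 7.20751.
Integral + boundary = 143.592.
Order-1 term: 1/12 · (0.267605 − 0.847353) = -0.0483123.
Running total after k=1: 143.543.
Order-2 term: −1/720 · (0.00104636 − 0.00196610) = 1.27741e-06.
Running total after k=2: 143.543.
Order-3 term: 1/30240 · (1.38587e-06 − 2.42019e-06) = -3.42038e-11.

S_3 ≈ 143.543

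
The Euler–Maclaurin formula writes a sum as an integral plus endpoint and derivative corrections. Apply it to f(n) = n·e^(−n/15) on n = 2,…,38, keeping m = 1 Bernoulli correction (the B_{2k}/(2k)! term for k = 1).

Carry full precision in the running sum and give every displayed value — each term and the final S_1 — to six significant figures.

∫_2^38 x·e^(−x/15) dx evaluates to 160.051.
Endpoint term: (f(2) + f(38))/2 = (1.75035 + 3.01697)/2 = 2.38366.
So far: 162.435.
Order-1 term: 1/12 · (-0.121737 − 0.758484) = -0.0733517.

S_1 ≈ 162.361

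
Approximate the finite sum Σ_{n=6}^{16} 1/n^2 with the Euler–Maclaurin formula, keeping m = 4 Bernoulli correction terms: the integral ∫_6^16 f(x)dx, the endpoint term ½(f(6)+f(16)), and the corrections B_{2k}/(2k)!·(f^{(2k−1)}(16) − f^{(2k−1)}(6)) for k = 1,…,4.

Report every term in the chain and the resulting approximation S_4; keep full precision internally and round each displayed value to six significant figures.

∫_6^16 1/x^2 dx evaluates to 0.104167.
½[f(6) + f(16)] = ½[0.0277778 + 0.00390625] = 0.0158420.
So far: 0.120009.
k=1: B_{2}/(2)! × [f^{(1)}(16) − f^{(1)}(6)] = 1/12 × (-0.000488281 − (-0.00925926)) = 0.000730915.
Running total after k=1: 0.120740.
k=2: B_{4}/(4)! × [f^{(3)}(16) − f^{(3)}(6)] = −1/720 × (-2.28882e-05 − (-0.00308642)) = -4.25490e-06.
Running total after k=2: 0.120735.
k=3: B_{6}/(6)! × [f^{(5)}(16) − f^{(5)}(6)] = 1/30240 × (-2.68221e-06 − (-0.00257202)) = 8.49648e-08.
Running total after k=3: 0.120735.
k=4: B_{8}/(8)! × [f^{(7)}(16) − f^{(7)}(6)] = −1/1209600 × (-5.86733e-07 − (-0.00400091)) = -3.30715e-09.

S_4 ≈ 0.120735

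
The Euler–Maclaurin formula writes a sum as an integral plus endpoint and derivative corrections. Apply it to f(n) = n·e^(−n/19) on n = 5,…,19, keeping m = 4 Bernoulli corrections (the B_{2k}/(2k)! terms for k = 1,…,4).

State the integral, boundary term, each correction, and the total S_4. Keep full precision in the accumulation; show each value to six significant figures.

Integral: ∫_5^19 x·e^(−x/19) dx = 84.8820.
Endpoint term: (f(5) + f(19))/2 = (3.84310 + 6.98971)/2 = 5.41641.
Integral + boundary = 90.2984.
Order-1 term: 1/12 · (0.00000 − 0.566352) = -0.0471960.
Partial sum through k=1: 90.2512.
Order-2 term: −1/720 · (0.00203811 − 0.00582713) = 5.26252e-06.
Partial sum through k=2: 90.2512.
Order-3 term: 1/30240 · (1.12915e-05 − 2.79374e-05) = -5.50461e-10.
Partial sum through k=3: 90.2512.
Order-4 term: −1/1209600 · (4.69175e-08 − 1.10064e-07) = 5.22047e-14.

S_4 ≈ 90.2512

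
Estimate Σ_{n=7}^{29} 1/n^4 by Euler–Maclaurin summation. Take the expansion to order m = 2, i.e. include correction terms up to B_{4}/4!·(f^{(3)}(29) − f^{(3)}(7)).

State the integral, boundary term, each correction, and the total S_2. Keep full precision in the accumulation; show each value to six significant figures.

∫_7^29 1/x^4 dx evaluates to 0.000958150.
½[f(7) + f(29)] = ½[0.000416493 + 1.41387e-06] = 0.000208953.
Running total after boundary: 0.00116710.
Order-1 term: 1/12 · (-1.95016e-07 − (-0.000237996)) = 1.98168e-05.
Running total after k=1: 0.00118692.
Order-2 term: −1/720 · (-6.95657e-09 − (-0.000145712)) = -2.02368e-07.

S_2 ≈ 0.00118672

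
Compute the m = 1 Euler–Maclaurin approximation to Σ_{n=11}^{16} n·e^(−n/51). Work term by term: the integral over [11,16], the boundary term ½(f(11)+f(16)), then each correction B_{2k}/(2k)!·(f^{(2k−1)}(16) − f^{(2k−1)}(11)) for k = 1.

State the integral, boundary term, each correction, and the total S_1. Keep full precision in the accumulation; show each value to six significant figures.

S_1 ≈ 61.9334

The integral term ∫_11^16 x·e^(−x/51) dx = 51.6656.
Boundary: ½(f(11) + f(16)) = ½(8.86587 + 11.6915) = 10.2787.
So far: 61.9443.
Order-1 term: 1/12 · (0.501474 − 0.632148) = -0.0108894.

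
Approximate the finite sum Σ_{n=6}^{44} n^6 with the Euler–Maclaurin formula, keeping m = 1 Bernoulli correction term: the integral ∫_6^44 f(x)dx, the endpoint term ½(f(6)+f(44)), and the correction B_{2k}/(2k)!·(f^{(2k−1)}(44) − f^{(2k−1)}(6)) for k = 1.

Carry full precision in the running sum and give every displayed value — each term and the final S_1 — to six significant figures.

The integral term ∫_6^44 x^6 dx = 4.56111e+10.
Endpoint term: (f(6) + f(44))/2 = (46656.0 + 7.25631e+09)/2 = 3.62818e+09.
Running total after boundary: 4.92393e+10.
Correction k=1: B_{2}/2! · (f^{(1)}(44) − f^{(1)}(6)) = 1/12 · (9.89497e+08 − 46656.0) = 8.24542e+07.

S_1 ≈ 4.93217e+10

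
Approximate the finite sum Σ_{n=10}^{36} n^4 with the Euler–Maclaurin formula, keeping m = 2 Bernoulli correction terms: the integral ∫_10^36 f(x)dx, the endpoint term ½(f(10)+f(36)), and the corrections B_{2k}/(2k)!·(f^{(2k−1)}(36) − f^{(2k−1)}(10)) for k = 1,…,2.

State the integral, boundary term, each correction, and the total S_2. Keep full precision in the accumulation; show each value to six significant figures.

The integral term ∫_10^36 x^4 dx = 1.20732e+07.
½[f(10) + f(36)] = ½[10000.0 + 1.67962e+06] = 844808.
Running total after boundary: 1.29180e+07.
Correction k=1: B_{2}/2! · (f^{(1)}(36) − f^{(1)}(10)) = 1/12 · (186624 − 4000.00) = 15218.7.
After k=1: 1.29333e+07.
Correction k=2: B_{4}/4! · (f^{(3)}(36) − f^{(3)}(10)) = −1/720 · (864.000 − 240.000) = -0.866667.

S_2 ≈ 1.29333e+07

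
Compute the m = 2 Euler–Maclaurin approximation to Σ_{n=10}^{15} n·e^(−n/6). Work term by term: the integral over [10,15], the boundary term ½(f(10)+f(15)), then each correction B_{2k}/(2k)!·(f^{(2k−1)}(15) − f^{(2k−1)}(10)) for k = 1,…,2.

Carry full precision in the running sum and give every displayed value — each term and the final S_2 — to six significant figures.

S_2 ≈ 9.34960

The integral term ∫_10^15 x·e^(−x/6) dx = 7.78935.
Boundary: ½(f(10) + f(15)) = ½(1.88876 + 1.23127) = 1.56002.
Integral + boundary = 9.34936.
Correction k=1: B_{2}/2! · (f^{(1)}(15) − f^{(1)}(10)) = 1/12 · (-0.123127 − (-0.125917)) = 0.000232464.
After k=1: 9.34960.
Correction k=2: B_{4}/4! · (f^{(3)}(15) − f^{(3)}(10)) = −1/720 · (0.00114007 − 0.00699539) = 8.13239e-06.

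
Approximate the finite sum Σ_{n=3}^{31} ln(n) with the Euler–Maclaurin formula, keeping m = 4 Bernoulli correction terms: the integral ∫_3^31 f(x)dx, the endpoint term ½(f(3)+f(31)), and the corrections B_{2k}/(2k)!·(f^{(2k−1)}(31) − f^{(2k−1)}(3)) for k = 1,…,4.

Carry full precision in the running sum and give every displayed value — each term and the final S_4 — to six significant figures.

S_4 ≈ 77.3991

∫_3^31 ln(x) dx evaluates to 75.1578.
Endpoint term: (f(3) + f(31))/2 = (1.09861 + 3.43399)/2 = 2.26630.
Integral + boundary = 77.4241.
Order-1 term: 1/12 · (0.0322581 − 0.333333) = -0.0250896.
Running total after k=1: 77.3990.
Order-2 term: −1/720 · (6.71344e-05 − 0.0740741) = 0.000102787.
Running total after k=2: 77.3991.
Order-3 term: 1/30240 · (8.38306e-07 − 0.0987654) = -3.26602e-06.
Running total after k=3: 77.3991.
Order-4 term: −1/1209600 · (2.61698e-08 − 0.329218) = 2.72171e-07.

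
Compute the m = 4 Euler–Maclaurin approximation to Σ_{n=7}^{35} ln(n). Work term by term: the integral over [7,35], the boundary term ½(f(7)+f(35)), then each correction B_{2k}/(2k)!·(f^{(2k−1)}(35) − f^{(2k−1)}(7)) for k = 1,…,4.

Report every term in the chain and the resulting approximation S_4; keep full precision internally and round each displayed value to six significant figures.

S_4 ≈ 85.5569

Integral: ∫_7^35 ln(x) dx = 82.8158.
Boundary: ½(f(7) + f(35)) = ½(1.94591 + 3.55535) = 2.75063.
So far: 85.5664.
Correction k=1: B_{2}/2! · (f^{(1)}(35) − f^{(1)}(7)) = 1/12 · (0.0285714 − 0.142857) = -0.00952381.
Running total after k=1: 85.5569.
Correction k=2: B_{4}/4! · (f^{(3)}(35) − f^{(3)}(7)) = −1/720 · (4.66472e-05 − 0.00583090) = 8.03369e-06.
Running total after k=2: 85.5569.
Correction k=3: B_{6}/6! · (f^{(5)}(35) − f^{(5)}(7)) = 1/30240 · (4.56952e-07 − 0.00142798) = -4.72063e-08.
Running total after k=3: 85.5569.
Correction k=4: B_{8}/8! · (f^{(7)}(35) − f^{(7)}(7)) = −1/1209600 · (1.11907e-08 − 0.000874271) = 7.22768e-10.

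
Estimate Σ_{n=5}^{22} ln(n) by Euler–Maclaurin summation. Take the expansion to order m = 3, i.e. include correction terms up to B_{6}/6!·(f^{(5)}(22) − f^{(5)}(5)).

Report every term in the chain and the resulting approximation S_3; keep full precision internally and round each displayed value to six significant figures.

The integral term ∫_5^22 ln(x) dx = 42.9557.
Boundary: ½(f(5) + f(22)) = ½(1.60944 + 3.09104) = 2.35024.
Running total after boundary: 45.3060.
Correction k=1: B_{2}/2! · (f^{(1)}(22) − f^{(1)}(5)) = 1/12 · (0.0454545 − 0.200000) = -0.0128788.
Running total after k=1: 45.2931.
Correction k=2: B_{4}/4! · (f^{(3)}(22) − f^{(3)}(5)) = −1/720 · (0.000187829 − 0.0160000) = 2.19613e-05.
Running total after k=2: 45.2931.
Correction k=3: B_{6}/6! · (f^{(5)}(22) − f^{(5)}(5)) = 1/30240 · (4.65691e-06 − 0.00768000) = -2.53814e-07.

S_3 ≈ 45.2931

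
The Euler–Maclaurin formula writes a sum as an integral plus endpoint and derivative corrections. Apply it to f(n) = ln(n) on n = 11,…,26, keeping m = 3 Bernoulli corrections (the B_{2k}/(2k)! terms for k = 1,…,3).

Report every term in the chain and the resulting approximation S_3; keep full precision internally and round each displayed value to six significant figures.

S_3 ≈ 46.1573

The integral term ∫_11^26 ln(x) dx = 43.3337.
½[f(11) + f(26)] = ½[2.39790 + 3.25810] = 2.82800.
So far: 46.1617.
Correction k=1: B_{2}/2! · (f^{(1)}(26) − f^{(1)}(11)) = 1/12 · (0.0384615 − 0.0909091) = -0.00437063.
Running total after k=1: 46.1573.
Correction k=2: B_{4}/4! · (f^{(3)}(26) − f^{(3)}(11)) = −1/720 · (0.000113792 − 0.00150263) = 1.92894e-06.
Running total after k=2: 46.1573.
Correction k=3: B_{6}/6! · (f^{(5)}(26) − f^{(5)}(11)) = 1/30240 · (2.01997e-06 − 0.000149021) = -4.86115e-09.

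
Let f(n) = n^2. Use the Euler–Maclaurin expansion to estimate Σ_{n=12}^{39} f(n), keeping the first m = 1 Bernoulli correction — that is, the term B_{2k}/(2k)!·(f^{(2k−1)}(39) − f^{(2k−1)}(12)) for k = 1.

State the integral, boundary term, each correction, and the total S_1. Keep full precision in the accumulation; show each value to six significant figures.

S_1 ≈ 20034.0

The integral term ∫_12^39 x^2 dx = 19197.0.
Boundary: ½(f(12) + f(39)) = ½(144.000 + 1521.00) = 832.500.
So far: 20029.5.
Order-1 term: 1/12 · (78.0000 − 24.0000) = 4.50000.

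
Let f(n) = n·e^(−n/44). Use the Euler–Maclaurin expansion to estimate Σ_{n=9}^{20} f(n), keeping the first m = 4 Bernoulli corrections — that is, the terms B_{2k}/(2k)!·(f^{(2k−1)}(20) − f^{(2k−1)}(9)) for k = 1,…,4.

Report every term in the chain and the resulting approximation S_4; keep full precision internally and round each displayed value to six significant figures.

The integral term ∫_9^20 x·e^(−x/44) dx = 113.204.
Boundary: ½(f(9) + f(20)) = ½(7.33516 + 12.6947) = 10.0149.
Integral + boundary = 123.218.
Order-1 term: 1/12 · (0.346220 − 0.648310) = -0.0251741.
Running total after k=1: 123.193.
Order-2 term: −1/720 · (0.000834552 − 0.00117683) = 4.75388e-07.
Running total after k=2: 123.193.
Order-3 term: 1/30240 · (7.69768e-07 − 1.04276e-06) = -9.02764e-12.
Running total after k=3: 123.193.
Order-4 term: −1/1209600 · (5.72555e-10 − 7.63255e-10) = 1.57655e-16.

S_4 ≈ 123.193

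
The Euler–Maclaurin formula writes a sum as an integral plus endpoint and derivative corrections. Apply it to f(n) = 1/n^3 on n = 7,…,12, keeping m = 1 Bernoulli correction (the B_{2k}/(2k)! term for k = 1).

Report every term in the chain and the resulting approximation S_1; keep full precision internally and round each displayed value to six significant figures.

∫_7^12 1/x^3 dx evaluates to 0.00673186.
Endpoint term: (f(7) + f(12))/2 = (0.00291545 + 0.000578704)/2 = 0.00174708.
Running total after boundary: 0.00847894.
k=1: B_{2}/(2)! × [f^{(1)}(12) − f^{(1)}(7)] = 1/12 × (-0.000144676 − (-0.00124948)) = 9.20670e-05.

S_1 ≈ 0.00857100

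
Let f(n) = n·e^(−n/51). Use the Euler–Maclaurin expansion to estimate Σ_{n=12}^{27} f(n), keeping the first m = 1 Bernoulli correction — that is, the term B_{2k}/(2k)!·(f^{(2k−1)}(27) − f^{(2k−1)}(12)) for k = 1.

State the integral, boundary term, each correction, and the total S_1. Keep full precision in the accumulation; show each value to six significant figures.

Integral: ∫_12^27 x·e^(−x/51) dx = 196.509.
Boundary: ½(f(12) + f(27)) = ½(9.48406 + 15.9017) = 12.6929.
So far: 209.202.
Correction k=1: B_{2}/2! · (f^{(1)}(27) − f^{(1)}(12)) = 1/12 · (0.277154 − 0.604376) = -0.0272686.

S_1 ≈ 209.174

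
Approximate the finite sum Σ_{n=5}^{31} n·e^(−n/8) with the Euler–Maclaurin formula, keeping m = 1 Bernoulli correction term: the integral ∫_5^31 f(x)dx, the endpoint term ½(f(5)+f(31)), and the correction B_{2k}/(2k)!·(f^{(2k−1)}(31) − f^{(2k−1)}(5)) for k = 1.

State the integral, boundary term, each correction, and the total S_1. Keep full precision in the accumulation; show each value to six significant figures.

S_1 ≈ 50.8300

The integral term ∫_5^31 x·e^(−x/8) dx = 49.1918.
Endpoint term: (f(5) + f(31))/2 = (2.67631 + 0.643384)/2 = 1.65985.
So far: 50.8517.
Order-1 term: 1/12 · (-0.0596687 − 0.200723) = -0.0216993.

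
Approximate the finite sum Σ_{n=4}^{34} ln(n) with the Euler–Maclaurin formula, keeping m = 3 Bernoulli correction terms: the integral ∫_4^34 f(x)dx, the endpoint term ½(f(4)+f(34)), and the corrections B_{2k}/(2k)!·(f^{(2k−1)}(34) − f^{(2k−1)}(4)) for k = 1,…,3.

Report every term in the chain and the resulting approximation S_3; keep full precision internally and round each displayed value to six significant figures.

∫_4^34 ln(x) dx evaluates to 84.3511.
½[f(4) + f(34)] = ½[1.38629 + 3.52636] = 2.45633.
Integral + boundary = 86.8074.
Correction k=1: B_{2}/2! · (f^{(1)}(34) − f^{(1)}(4)) = 1/12 · (0.0294118 − 0.250000) = -0.0183824.
Partial sum through k=1: 86.7890.
Correction k=2: B_{4}/4! · (f^{(3)}(34) − f^{(3)}(4)) = −1/720 · (5.08854e-05 − 0.0312500) = 4.33321e-05.
Partial sum through k=2: 86.7891.
Correction k=3: B_{6}/6! · (f^{(5)}(34) − f^{(5)}(4)) = 1/30240 · (5.28222e-07 − 0.0234375) = -7.75032e-07.

S_3 ≈ 86.7891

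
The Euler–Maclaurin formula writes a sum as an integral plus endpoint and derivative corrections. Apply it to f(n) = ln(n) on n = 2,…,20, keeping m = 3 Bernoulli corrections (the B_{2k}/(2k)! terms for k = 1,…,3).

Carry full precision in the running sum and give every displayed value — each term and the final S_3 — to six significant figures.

∫_2^20 ln(x) dx evaluates to 40.5284.
½[f(2) + f(20)] = ½[0.693147 + 2.99573] = 1.84444.
So far: 42.3728.
Order-1 term: 1/12 · (0.0500000 − 0.500000) = -0.0375000.
Running total after k=1: 42.3353.
Order-2 term: −1/720 · (0.000250000 − 0.250000) = 0.000346875.
Running total after k=2: 42.3356.
Order-3 term: 1/30240 · (7.50000e-06 − 0.750000) = -2.48013e-05.

S_3 ≈ 42.3356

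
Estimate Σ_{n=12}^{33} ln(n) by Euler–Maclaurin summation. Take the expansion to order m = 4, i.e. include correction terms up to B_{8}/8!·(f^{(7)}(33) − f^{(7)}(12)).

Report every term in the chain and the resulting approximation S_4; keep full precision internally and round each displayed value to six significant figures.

Integral: ∫_12^33 ln(x) dx = 64.5659.
Boundary: ½(f(12) + f(33)) = ½(2.48491 + 3.49651) = 2.99071.
Integral + boundary = 67.5566.
Correction k=1: B_{2}/2! · (f^{(1)}(33) − f^{(1)}(12)) = 1/12 · (0.0303030 − 0.0833333) = -0.00441919.
Partial sum through k=1: 67.5522.
Correction k=2: B_{4}/4! · (f^{(3)}(33) − f^{(3)}(12)) = −1/720 · (5.56529e-05 − 0.00115741) = 1.53021e-06.
Partial sum through k=2: 67.5522.
Correction k=3: B_{6}/6! · (f^{(5)}(33) − f^{(5)}(12)) = 1/30240 · (6.13256e-07 − 9.64506e-05) = -3.16922e-09.
Partial sum through k=3: 67.5522.
Correction k=4: B_{8}/8! · (f^{(7)}(33) − f^{(7)}(12)) = −1/1209600 · (1.68941e-08 − 2.00939e-05) = 1.65980e-11.

S_4 ≈ 67.5522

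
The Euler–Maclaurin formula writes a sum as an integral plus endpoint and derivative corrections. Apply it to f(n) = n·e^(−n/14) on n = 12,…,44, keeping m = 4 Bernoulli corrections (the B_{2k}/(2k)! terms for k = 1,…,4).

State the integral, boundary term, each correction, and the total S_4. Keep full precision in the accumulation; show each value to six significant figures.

The integral term ∫_12^44 x·e^(−x/14) dx = 119.426.
Boundary: ½(f(12) + f(44)) = ½(5.09247 + 1.89901) = 3.49574.
Integral + boundary = 122.922.
k=1: B_{2}/(2)! × [f^{(1)}(44) − f^{(1)}(12)] = 1/12 × (-0.0924842 − 0.0606247) = -0.0127591.
Running total after k=1: 122.909.
k=2: B_{4}/(4)! × [f^{(3)}(44) − f^{(3)}(12)] = −1/720 × (-3.14572e-05 − 0.00463964) = 6.48764e-06.
Running total after k=2: 122.909.
k=3: B_{6}/(6)! × [f^{(5)}(44) − f^{(5)}(12)] = 1/30240 × (2.08645e-06 − 4.57652e-05) = -1.44440e-09.
Running total after k=3: 122.909.
k=4: B_{8}/(8)! × [f^{(7)}(44) − f^{(7)}(12)] = −1/1209600 × (2.21091e-08 − 3.46218e-07) = 2.67947e-13.

S_4 ≈ 122.909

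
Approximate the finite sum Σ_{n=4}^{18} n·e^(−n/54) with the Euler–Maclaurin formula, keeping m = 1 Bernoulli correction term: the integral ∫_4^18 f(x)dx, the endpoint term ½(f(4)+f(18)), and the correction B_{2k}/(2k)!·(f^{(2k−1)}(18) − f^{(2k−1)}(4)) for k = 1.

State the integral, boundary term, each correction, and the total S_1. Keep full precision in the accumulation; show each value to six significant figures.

S_1 ≈ 130.785

The integral term ∫_4^18 x·e^(−x/54) dx = 122.511.
½[f(4) + f(18)] = ½[3.71441 + 12.8976] = 8.30599.
Integral + boundary = 130.817.
Correction k=1: B_{2}/2! · (f^{(1)}(18) − f^{(1)}(4)) = 1/12 · (0.477688 − 0.859818) = -0.0318442.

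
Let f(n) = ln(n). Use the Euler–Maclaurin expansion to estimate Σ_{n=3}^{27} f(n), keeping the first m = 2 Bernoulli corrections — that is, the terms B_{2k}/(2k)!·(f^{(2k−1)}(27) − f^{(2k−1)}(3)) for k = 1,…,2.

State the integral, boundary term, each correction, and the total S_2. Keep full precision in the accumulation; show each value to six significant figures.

S_2 ≈ 63.8644

The integral term ∫_3^27 ln(x) dx = 61.6918.
½[f(3) + f(27)] = ½[1.09861 + 3.29584] = 2.19722.
So far: 63.8890.
k=1: B_{2}/(2)! × [f^{(1)}(27) − f^{(1)}(3)] = 1/12 × (0.0370370 − 0.333333) = -0.0246914.
Running total after k=1: 63.8643.
k=2: B_{4}/(4)! × [f^{(3)}(27) − f^{(3)}(3)] = −1/720 × (0.000101611 − 0.0740741) = 0.000102740.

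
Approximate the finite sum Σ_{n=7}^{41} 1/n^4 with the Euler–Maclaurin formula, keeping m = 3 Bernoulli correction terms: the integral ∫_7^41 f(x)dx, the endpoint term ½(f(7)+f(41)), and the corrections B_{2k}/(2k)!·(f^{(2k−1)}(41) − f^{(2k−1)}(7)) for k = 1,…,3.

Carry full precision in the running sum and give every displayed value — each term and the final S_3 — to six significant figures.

∫_7^41 1/x^4 dx evaluates to 0.000966981.
Endpoint term: (f(7) + f(41))/2 = (0.000416493 + 3.53887e-07)/2 = 0.000208424.
Running total after boundary: 0.00117540.
Correction k=1: B_{2}/2! · (f^{(1)}(41) − f^{(1)}(7)) = 1/12 · (-3.45256e-08 − (-0.000237996)) = 1.98301e-05.
Running total after k=1: 0.00119523.
Correction k=2: B_{4}/4! · (f^{(3)}(41) − f^{(3)}(7)) = −1/720 · (-6.16161e-10 − (-0.000145712)) = -2.02377e-07.
Running total after k=2: 0.00119503.
Correction k=3: B_{6}/6! · (f^{(5)}(41) − f^{(5)}(7)) = 1/30240 · (-2.05265e-11 − (-0.000166528)) = 5.50687e-09.

S_3 ≈ 0.00119504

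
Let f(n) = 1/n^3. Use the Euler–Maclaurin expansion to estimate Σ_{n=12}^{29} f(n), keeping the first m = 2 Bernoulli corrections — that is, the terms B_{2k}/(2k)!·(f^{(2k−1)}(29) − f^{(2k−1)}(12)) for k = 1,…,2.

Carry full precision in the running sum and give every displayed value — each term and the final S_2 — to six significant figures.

S_2 ≈ 0.00319922

Integral: ∫_12^29 1/x^3 dx = 0.00287769.
½[f(12) + f(29)] = ½[0.000578704 + 4.10021e-05] = 0.000309853.
Integral + boundary = 0.00318754.
Correction k=1: B_{2}/2! · (f^{(1)}(29) − f^{(1)}(12)) = 1/12 · (-4.24160e-06 − (-0.000144676)) = 1.17029e-05.
Running total after k=1: 0.00319925.
Correction k=2: B_{4}/4! · (f^{(3)}(29) − f^{(3)}(12)) = −1/720 · (-1.00870e-07 − (-2.00939e-05)) = -2.77681e-08.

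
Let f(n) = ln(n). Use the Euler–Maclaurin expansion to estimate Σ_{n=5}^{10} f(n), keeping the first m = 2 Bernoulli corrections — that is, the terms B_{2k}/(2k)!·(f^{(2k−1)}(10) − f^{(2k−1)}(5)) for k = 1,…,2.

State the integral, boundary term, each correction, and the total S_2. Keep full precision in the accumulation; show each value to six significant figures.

The integral term ∫_5^10 ln(x) dx = 9.97866.
½[f(5) + f(10)] = ½[1.60944 + 2.30259] = 1.95601.
Running total after boundary: 11.9347.
k=1: B_{2}/(2)! × [f^{(1)}(10) − f^{(1)}(5)] = 1/12 × (0.100000 − 0.200000) = -0.00833333.
Partial sum through k=1: 11.9263.
k=2: B_{4}/(4)! × [f^{(3)}(10) − f^{(3)}(5)] = −1/720 × (0.00200000 − 0.0160000) = 1.94444e-05.

S_2 ≈ 11.9264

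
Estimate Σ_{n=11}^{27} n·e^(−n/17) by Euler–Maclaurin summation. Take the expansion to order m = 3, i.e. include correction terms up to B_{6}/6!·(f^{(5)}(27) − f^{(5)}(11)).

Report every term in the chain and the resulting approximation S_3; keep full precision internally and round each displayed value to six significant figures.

S_3 ≈ 102.032

∫_11^27 x·e^(−x/17) dx evaluates to 96.4200.
½[f(11) + f(27)] = ½[5.75942 + 5.51572] = 5.63757.
Running total after boundary: 102.058.
k=1: B_{2}/(2)! × [f^{(1)}(27) − f^{(1)}(11)] = 1/12 × (-0.120168 − 0.184794) = -0.0254135.
Partial sum through k=1: 102.032.
k=2: B_{4}/(4)! × [f^{(3)}(27) − f^{(3)}(11)] = −1/720 × (0.000997936 − 0.00426284) = 4.53459e-06.
Partial sum through k=2: 102.032.
k=3: B_{6}/(6)! × [f^{(5)}(27) − f^{(5)}(11)] = 1/30240 × (8.34491e-06 − 2.72881e-05) = -6.26428e-10.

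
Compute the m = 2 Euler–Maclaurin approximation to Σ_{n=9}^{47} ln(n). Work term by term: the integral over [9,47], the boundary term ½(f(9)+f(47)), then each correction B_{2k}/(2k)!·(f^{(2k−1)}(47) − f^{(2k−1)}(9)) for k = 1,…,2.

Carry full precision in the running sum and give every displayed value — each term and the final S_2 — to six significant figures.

S_2 ≈ 126.198

Integral: ∫_9^47 ln(x) dx = 123.182.
½[f(9) + f(47)] = ½[2.19722 + 3.85015] = 3.02369.
So far: 126.206.
Correction k=1: B_{2}/2! · (f^{(1)}(47) − f^{(1)}(9)) = 1/12 · (0.0212766 − 0.111111) = -0.00748621.
After k=1: 126.198.
Correction k=2: B_{4}/4! · (f^{(3)}(47) − f^{(3)}(9)) = −1/720 · (1.92636e-05 − 0.00274348) = 3.78364e-06.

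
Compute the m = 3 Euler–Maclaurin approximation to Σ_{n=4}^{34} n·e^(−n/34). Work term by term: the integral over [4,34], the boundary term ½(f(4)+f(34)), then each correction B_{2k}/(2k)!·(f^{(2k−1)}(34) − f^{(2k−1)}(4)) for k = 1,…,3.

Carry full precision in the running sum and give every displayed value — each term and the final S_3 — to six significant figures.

S_3 ≈ 306.030

∫_4^34 x·e^(−x/34) dx evaluates to 298.063.
Endpoint term: (f(4) + f(34))/2 = (3.55604 + 12.5079)/2 = 8.03197.
So far: 306.095.
k=1: B_{2}/(2)! × [f^{(1)}(34) − f^{(1)}(4)] = 1/12 × (0.00000 − 0.784420) = -0.0653684.
Running total after k=1: 306.030.
k=2: B_{4}/(4)! × [f^{(3)}(34) − f^{(3)}(4)] = −1/720 × (0.000636470 − 0.00221664) = 2.19469e-06.
Running total after k=2: 306.030.
k=3: B_{6}/(6)! × [f^{(5)}(34) − f^{(5)}(4)] = 1/30240 × (1.10116e-06 − 3.24803e-06) = -7.09944e-11.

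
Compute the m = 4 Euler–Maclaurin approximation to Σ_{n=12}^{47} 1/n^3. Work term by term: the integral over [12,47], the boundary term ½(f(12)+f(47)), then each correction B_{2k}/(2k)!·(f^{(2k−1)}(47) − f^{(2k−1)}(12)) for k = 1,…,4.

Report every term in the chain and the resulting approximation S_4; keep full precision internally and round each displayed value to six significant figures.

∫_12^47 1/x^3 dx evaluates to 0.00324588.
Endpoint term: (f(12) + f(47))/2 = (0.000578704 + 9.63178e-06)/2 = 0.000294168.
Running total after boundary: 0.00354004.
Correction k=1: B_{2}/2! · (f^{(1)}(47) − f^{(1)}(12)) = 1/12 · (-6.14794e-07 − (-0.000144676)) = 1.20051e-05.
After k=1: 0.00355205.
Correction k=2: B_{4}/4! · (f^{(3)}(47) − f^{(3)}(12)) = −1/720 · (-5.56627e-09 − (-2.00939e-05)) = -2.79004e-08.
After k=2: 0.00355202.
Correction k=3: B_{6}/6! · (f^{(5)}(47) − f^{(5)}(12)) = 1/30240 · (-1.05832e-10 − (-5.86071e-06)) = 1.93803e-10.
After k=3: 0.00355202.
Correction k=4: B_{8}/8! · (f^{(7)}(47) − f^{(7)}(12)) = −1/1209600 · (-3.44949e-12 − (-2.93036e-06)) = -2.42258e-12.

S_4 ≈ 0.00355202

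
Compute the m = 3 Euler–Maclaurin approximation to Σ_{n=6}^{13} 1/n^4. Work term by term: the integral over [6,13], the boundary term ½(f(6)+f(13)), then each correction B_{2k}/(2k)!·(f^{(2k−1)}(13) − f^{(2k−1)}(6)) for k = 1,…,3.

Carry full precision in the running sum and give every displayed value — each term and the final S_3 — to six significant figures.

Integral: ∫_6^13 1/x^4 dx = 0.00139149.
Boundary: ½(f(6) + f(13)) = ½(0.000771605 + 3.50128e-05) = 0.000403309.
Integral + boundary = 0.00179480.
Order-1 term: 1/12 · (-1.07732e-05 − (-0.000514403)) = 4.19692e-05.
Running total after k=1: 0.00183677.
Order-2 term: −1/720 · (-1.91240e-06 − (-0.000428669)) = -5.92718e-07.
Running total after k=2: 0.00183617.
Order-3 term: 1/30240 · (-6.33693e-07 − (-0.000666819)) = 2.20299e-08.

S_3 ≈ 0.00183620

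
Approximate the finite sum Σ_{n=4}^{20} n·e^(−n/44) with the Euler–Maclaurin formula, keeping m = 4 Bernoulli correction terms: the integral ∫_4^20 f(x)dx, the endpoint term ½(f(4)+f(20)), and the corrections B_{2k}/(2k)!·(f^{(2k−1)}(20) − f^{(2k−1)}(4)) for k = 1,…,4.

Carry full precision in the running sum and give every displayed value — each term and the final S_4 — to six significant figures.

Integral: ∫_4^20 x·e^(−x/44) dx = 141.051.
Boundary: ½(f(4) + f(20)) = ½(3.65240 + 12.6947) = 8.17357.
Integral + boundary = 149.225.
Order-1 term: 1/12 · (0.346220 − 0.830092) = -0.0403226.
Partial sum through k=1: 149.184.
Order-2 term: −1/720 · (0.000834552 − 0.00137205) = 7.46528e-07.
Partial sum through k=2: 149.184.
Order-3 term: 1/30240 · (7.69768e-07 − 1.19594e-06) = -1.40929e-11.
Partial sum through k=3: 149.184.
Order-4 term: −1/1209600 · (5.72555e-10 − 8.69408e-10) = 2.45414e-16.

S_4 ≈ 149.184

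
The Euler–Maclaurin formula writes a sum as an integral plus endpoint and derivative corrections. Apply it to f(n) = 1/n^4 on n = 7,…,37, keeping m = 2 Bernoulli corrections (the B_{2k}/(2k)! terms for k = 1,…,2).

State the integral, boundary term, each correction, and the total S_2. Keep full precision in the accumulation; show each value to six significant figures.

S_2 ≈ 0.00119338

Integral: ∫_7^37 1/x^4 dx = 0.000965237.
Endpoint term: (f(7) + f(37))/2 = (0.000416493 + 5.33572e-07)/2 = 0.000208513.
Running total after boundary: 0.00117375.
Correction k=1: B_{2}/2! · (f^{(1)}(37) − f^{(1)}(7)) = 1/12 · (-5.76835e-08 − (-0.000237996)) = 1.98282e-05.
Partial sum through k=1: 0.00119358.
Correction k=2: B_{4}/4! · (f^{(3)}(37) − f^{(3)}(7)) = −1/720 · (-1.26406e-09 − (-0.000145712)) = -2.02376e-07.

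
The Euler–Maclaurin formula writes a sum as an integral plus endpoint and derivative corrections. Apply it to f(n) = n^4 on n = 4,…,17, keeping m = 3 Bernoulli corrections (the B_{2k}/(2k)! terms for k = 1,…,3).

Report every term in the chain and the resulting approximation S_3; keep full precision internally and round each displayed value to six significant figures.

S_3 ≈ 327271

The integral term ∫_4^17 x^4 dx = 283767.
½[f(4) + f(17)] = ½[256.000 + 83521.0] = 41888.5.
Integral + boundary = 325655.
Order-1 term: 1/12 · (19652.0 − 256.000) = 1616.33.
Running total after k=1: 327271.
Order-2 term: −1/720 · (408.000 − 96.0000) = -0.433333.
Running total after k=2: 327271.
Order-3 term: 1/30240 · (0.00000 − 0.00000) = 0.00000.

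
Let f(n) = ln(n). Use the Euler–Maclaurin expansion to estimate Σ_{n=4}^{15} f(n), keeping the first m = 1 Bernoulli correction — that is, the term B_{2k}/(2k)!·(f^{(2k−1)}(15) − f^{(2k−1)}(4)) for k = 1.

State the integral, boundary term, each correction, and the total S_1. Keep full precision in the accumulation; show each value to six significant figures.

Integral: ∫_4^15 ln(x) dx = 24.0756.
½[f(4) + f(15)] = ½[1.38629 + 2.70805] = 2.04717.
Running total after boundary: 26.1227.
k=1: B_{2}/(2)! × [f^{(1)}(15) − f^{(1)}(4)] = 1/12 × (0.0666667 − 0.250000) = -0.0152778.

S_1 ≈ 26.1075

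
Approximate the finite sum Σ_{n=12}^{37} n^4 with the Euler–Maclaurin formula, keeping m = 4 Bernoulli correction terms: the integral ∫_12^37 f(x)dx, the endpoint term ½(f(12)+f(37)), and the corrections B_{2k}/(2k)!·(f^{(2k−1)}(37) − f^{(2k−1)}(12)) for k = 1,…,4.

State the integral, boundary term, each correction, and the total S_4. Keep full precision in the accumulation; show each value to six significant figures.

S_4 ≈ 1.47828e+07

The integral term ∫_12^37 x^4 dx = 1.38190e+07.
½[f(12) + f(37)] = ½[20736.0 + 1.87416e+06] = 947448.
Integral + boundary = 1.47665e+07.
Order-1 term: 1/12 · (202612 − 6912.00) = 16308.3.
Partial sum through k=1: 1.47828e+07.
Order-2 term: −1/720 · (888.000 − 288.000) = -0.833333.
Partial sum through k=2: 1.47828e+07.
Order-3 term: 1/30240 · (0.00000 − 0.00000) = 0.00000.
Partial sum through k=3: 1.47828e+07.
Order-4 term: −1/1209600 · (0.00000 − 0.00000) = 0.00000.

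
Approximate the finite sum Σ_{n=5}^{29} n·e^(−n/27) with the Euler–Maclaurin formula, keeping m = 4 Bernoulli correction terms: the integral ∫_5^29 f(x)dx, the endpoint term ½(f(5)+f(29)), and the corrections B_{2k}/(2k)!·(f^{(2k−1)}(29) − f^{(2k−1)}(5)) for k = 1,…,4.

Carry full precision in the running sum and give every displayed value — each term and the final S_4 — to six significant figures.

S_4 ≈ 208.393

Integral: ∫_5^29 x·e^(−x/27) dx = 201.421.
Endpoint term: (f(5) + f(29))/2 = (4.15475 + 9.90680)/2 = 7.03078.
Running total after boundary: 208.452.
Order-1 term: 1/12 · (-0.0253047 − 0.677071) = -0.0585313.
After k=1: 208.393.
Order-2 term: −1/720 · (0.000902501 − 0.00320847) = 3.20273e-06.
After k=2: 208.393.
Order-3 term: 1/30240 · (2.52361e-06 − 7.52835e-06) = -1.65500e-10.
After k=3: 208.393.
Order-4 term: −1/1209600 · (5.22528e-09 − 1.46166e-08) = 7.76400e-15.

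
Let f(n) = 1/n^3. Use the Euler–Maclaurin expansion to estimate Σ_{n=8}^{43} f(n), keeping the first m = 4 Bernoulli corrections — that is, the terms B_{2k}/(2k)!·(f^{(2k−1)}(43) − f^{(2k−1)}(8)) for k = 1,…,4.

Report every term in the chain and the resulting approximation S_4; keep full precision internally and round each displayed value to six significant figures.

Integral: ∫_8^43 1/x^3 dx = 0.00754208.
½[f(8) + f(43)] = ½[0.00195312 + 1.25775e-05] = 0.000982851.
Running total after boundary: 0.00852493.
Correction k=1: B_{2}/2! · (f^{(1)}(43) − f^{(1)}(8)) = 1/12 · (-8.77501e-07 − (-0.000732422)) = 6.09620e-05.
Partial sum through k=1: 0.00858590.
Correction k=2: B_{4}/4! · (f^{(3)}(43) − f^{(3)}(8)) = −1/720 · (-9.49162e-09 − (-0.000228882)) = -3.17878e-07.
Partial sum through k=2: 0.00858558.
Correction k=3: B_{6}/6! · (f^{(5)}(43) − f^{(5)}(8)) = 1/30240 · (-2.15602e-10 − (-0.000150204)) = 4.96705e-09.
Partial sum through k=3: 0.00858558.
Correction k=4: B_{8}/8! · (f^{(7)}(43) − f^{(7)}(8)) = −1/1209600 · (-8.39554e-12 − (-0.000168979)) = -1.39698e-10.

S_4 ≈ 0.00858558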